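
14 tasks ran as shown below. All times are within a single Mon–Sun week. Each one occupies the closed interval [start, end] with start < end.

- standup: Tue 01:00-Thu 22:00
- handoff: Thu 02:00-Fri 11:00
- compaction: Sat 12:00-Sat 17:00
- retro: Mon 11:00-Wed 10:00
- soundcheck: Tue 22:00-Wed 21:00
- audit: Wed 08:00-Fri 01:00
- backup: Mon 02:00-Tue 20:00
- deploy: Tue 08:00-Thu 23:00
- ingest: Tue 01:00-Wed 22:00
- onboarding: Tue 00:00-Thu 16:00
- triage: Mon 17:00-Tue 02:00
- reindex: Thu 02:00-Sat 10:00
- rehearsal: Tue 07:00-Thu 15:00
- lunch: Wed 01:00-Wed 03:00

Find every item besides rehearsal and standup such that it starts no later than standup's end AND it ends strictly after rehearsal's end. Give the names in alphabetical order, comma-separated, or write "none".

audit, deploy, handoff, onboarding, reindex

Conditions: its start is no later than standup's end (X.start <= Thu 22:00) AND its end is strictly after rehearsal's end (X.end > Thu 15:00).
audit: start Wed 08:00 <= Thu 22:00? ✓; end Fri 01:00 > Thu 15:00? ✓ → yes.
backup: start Mon 02:00 <= Thu 22:00? ✓; end Tue 20:00 > Thu 15:00? ✗ → no.
compaction: start Sat 12:00 <= Thu 22:00? ✗; end Sat 17:00 > Thu 15:00? ✓ → no.
deploy: start Tue 08:00 <= Thu 22:00? ✓; end Thu 23:00 > Thu 15:00? ✓ → yes.
handoff: start Thu 02:00 <= Thu 22:00? ✓; end Fri 11:00 > Thu 15:00? ✓ → yes.
ingest: start Tue 01:00 <= Thu 22:00? ✓; end Wed 22:00 > Thu 15:00? ✗ → no.
lunch: start Wed 01:00 <= Thu 22:00? ✓; end Wed 03:00 > Thu 15:00? ✗ → no.
onboarding: start Tue 00:00 <= Thu 22:00? ✓; end Thu 16:00 > Thu 15:00? ✓ → yes.
reindex: start Thu 02:00 <= Thu 22:00? ✓; end Sat 10:00 > Thu 15:00? ✓ → yes.
retro: start Mon 11:00 <= Thu 22:00? ✓; end Wed 10:00 > Thu 15:00? ✗ → no.
soundcheck: start Tue 22:00 <= Thu 22:00? ✓; end Wed 21:00 > Thu 15:00? ✗ → no.
triage: start Mon 17:00 <= Thu 22:00? ✓; end Tue 02:00 > Thu 15:00? ✗ → no.
Result: audit, deploy, handoff, onboarding, reindex.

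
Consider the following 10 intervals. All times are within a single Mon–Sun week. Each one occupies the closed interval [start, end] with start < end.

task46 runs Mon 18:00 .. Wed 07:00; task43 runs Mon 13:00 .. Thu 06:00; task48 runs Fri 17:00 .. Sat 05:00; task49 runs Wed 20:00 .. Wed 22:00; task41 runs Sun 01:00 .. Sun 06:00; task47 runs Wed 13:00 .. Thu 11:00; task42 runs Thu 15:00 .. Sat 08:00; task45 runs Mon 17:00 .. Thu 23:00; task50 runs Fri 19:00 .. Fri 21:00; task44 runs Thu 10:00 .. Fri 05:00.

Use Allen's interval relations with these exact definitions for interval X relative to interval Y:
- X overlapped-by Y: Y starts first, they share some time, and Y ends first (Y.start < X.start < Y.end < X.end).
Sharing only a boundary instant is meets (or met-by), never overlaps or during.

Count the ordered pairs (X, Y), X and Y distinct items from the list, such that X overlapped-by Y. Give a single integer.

Checking all 90 ordered pairs for relation 'overlapped-by'; matching pairs in alphabetical order:
(task42, task44): task42 overlapped-by task44 ✓
(task42, task45): task42 overlapped-by task45 ✓
(task44, task45): task44 overlapped-by task45 ✓
(task44, task47): task44 overlapped-by task47 ✓
(task45, task43): task45 overlapped-by task43 ✓
(task47, task43): task47 overlapped-by task43 ✓
Count: 6.

6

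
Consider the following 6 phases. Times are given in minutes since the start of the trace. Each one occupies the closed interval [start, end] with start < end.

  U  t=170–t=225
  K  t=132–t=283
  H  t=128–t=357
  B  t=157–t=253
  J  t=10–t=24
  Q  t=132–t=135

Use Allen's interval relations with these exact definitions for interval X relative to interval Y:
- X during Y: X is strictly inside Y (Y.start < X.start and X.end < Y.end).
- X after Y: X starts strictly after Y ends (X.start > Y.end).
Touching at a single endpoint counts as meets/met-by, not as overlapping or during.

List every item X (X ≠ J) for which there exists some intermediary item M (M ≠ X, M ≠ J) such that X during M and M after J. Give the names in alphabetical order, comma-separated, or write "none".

B, K, Q, U

Target J = [t=10, t=24].
Intermediaries M with M after J: B, H, K, Q, U.
Via B — items with X during B: U.
Via H — items with X during H: B, K, Q, U.
Via K — items with X during K: B, U.
Via Q — items with X during Q: none.
Via U — items with X during U: none.
Union: B, K, Q, U.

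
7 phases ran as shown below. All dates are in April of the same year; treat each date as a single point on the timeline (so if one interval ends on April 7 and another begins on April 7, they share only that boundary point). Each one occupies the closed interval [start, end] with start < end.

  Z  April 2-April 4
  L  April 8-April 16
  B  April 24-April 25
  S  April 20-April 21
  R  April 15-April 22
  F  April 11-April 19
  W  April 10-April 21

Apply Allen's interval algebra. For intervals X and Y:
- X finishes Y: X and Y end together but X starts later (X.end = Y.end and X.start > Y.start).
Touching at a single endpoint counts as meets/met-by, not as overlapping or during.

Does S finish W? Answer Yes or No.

S = [April 20, April 21], W = [April 10, April 21].
Actual relation of S to W: finishes.
Asked whether 'finishes' holds → Yes.

Yes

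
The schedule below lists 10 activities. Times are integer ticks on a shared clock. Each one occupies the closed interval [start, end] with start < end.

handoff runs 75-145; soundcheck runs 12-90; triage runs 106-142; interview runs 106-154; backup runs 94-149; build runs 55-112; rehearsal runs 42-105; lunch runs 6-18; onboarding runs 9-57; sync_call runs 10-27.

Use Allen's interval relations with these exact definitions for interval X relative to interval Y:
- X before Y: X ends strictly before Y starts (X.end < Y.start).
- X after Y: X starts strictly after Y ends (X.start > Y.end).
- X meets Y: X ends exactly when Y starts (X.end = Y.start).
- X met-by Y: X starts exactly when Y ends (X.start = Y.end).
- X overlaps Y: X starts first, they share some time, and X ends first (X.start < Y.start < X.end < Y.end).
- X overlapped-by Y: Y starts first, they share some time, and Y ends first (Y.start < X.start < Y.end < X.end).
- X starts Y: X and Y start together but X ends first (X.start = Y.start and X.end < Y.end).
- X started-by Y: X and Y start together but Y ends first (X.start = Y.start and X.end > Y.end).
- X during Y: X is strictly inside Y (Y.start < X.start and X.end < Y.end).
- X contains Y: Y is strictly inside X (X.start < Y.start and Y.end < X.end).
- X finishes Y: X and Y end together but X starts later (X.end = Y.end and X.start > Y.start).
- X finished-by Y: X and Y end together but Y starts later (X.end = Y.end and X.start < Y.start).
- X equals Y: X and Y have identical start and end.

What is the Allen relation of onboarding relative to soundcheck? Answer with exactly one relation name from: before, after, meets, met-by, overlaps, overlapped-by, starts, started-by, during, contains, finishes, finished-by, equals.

overlaps

onboarding = [9, 57]; soundcheck = [12, 90].
Compare endpoints: onboarding.start < soundcheck.start, onboarding.start < soundcheck.end, onboarding.end > soundcheck.start, onboarding.end < soundcheck.end.
That pattern is 'overlaps'.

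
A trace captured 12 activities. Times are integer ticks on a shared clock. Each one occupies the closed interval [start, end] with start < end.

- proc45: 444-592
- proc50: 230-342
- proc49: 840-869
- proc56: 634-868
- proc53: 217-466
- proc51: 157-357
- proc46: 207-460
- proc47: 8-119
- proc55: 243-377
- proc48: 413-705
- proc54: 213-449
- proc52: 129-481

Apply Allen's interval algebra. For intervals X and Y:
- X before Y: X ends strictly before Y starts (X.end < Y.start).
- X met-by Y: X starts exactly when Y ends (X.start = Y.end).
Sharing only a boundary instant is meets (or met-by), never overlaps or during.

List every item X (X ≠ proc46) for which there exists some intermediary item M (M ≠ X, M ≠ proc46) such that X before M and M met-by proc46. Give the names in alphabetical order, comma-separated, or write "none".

Target proc46 = [207, 460].
Intermediaries M with M met-by proc46: none.
Union: none.

none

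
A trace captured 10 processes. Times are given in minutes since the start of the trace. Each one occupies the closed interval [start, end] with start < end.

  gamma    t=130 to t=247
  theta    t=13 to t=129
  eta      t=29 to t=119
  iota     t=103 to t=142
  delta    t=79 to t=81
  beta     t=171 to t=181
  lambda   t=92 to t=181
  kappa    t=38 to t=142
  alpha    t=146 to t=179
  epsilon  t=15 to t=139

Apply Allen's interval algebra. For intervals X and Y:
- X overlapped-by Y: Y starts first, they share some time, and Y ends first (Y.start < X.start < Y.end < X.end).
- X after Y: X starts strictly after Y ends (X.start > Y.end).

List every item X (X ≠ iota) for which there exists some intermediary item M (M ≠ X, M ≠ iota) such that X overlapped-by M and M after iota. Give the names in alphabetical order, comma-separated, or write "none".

beta

Target iota = [t=103, t=142].
Intermediaries M with M after iota: alpha, beta.
Via alpha — items with X overlapped-by alpha: beta.
Via beta — items with X overlapped-by beta: none.
Union: beta.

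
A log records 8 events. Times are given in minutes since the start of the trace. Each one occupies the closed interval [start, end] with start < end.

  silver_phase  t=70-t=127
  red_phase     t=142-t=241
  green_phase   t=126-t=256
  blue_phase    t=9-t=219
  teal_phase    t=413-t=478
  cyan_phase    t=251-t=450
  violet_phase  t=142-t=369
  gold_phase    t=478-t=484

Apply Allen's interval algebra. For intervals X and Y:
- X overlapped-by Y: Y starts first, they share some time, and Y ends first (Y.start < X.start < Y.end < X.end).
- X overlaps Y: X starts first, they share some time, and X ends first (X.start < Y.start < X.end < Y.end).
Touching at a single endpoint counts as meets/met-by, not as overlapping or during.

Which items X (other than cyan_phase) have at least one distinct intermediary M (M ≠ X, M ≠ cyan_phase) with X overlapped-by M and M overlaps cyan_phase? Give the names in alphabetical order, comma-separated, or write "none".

violet_phase

Target cyan_phase = [t=251, t=450].
Intermediaries M with M overlaps cyan_phase: green_phase, violet_phase.
Via green_phase — items with X overlapped-by green_phase: violet_phase.
Via violet_phase — items with X overlapped-by violet_phase: none.
Union: violet_phase.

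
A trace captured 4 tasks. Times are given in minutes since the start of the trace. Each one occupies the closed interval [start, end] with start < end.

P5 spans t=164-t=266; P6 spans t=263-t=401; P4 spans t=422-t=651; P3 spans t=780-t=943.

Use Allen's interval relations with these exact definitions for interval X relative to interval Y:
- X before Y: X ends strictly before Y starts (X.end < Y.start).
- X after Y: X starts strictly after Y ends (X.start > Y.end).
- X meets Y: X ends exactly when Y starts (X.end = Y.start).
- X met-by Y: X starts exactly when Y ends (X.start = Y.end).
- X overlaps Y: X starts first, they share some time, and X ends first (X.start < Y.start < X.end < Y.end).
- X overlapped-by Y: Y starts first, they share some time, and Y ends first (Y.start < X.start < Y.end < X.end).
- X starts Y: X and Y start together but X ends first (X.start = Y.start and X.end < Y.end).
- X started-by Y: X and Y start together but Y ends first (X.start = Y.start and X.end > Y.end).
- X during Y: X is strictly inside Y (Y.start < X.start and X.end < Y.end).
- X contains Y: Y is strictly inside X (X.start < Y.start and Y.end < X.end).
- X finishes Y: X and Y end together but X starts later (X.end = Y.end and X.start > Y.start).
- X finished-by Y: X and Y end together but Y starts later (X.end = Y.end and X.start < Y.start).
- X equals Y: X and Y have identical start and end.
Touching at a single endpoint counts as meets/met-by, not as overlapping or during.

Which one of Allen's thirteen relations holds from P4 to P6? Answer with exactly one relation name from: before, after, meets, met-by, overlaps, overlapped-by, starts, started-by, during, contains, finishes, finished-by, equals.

after

P4 = [t=422, t=651]; P6 = [t=263, t=401].
Compare endpoints: P4.start > P6.start, P4.start > P6.end, P4.end > P6.start, P4.end > P6.end.
That pattern is 'after'.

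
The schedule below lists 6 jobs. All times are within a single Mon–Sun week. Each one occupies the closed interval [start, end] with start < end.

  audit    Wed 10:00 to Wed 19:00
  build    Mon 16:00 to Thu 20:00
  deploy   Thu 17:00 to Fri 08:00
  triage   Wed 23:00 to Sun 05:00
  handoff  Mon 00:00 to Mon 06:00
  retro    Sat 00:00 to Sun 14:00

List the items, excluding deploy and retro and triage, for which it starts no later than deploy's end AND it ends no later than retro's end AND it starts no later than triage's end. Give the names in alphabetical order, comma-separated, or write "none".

Conditions: its start is no later than deploy's end (X.start <= Fri 08:00) AND its end is no later than retro's end (X.end <= Sun 14:00) AND its start is no later than triage's end (X.start <= Sun 05:00).
audit: start Wed 10:00 <= Fri 08:00? ✓; end Wed 19:00 <= Sun 14:00? ✓; start Wed 10:00 <= Sun 05:00? ✓ → yes.
build: start Mon 16:00 <= Fri 08:00? ✓; end Thu 20:00 <= Sun 14:00? ✓; start Mon 16:00 <= Sun 05:00? ✓ → yes.
handoff: start Mon 00:00 <= Fri 08:00? ✓; end Mon 06:00 <= Sun 14:00? ✓; start Mon 00:00 <= Sun 05:00? ✓ → yes.
Result: audit, build, handoff.

audit, build, handoff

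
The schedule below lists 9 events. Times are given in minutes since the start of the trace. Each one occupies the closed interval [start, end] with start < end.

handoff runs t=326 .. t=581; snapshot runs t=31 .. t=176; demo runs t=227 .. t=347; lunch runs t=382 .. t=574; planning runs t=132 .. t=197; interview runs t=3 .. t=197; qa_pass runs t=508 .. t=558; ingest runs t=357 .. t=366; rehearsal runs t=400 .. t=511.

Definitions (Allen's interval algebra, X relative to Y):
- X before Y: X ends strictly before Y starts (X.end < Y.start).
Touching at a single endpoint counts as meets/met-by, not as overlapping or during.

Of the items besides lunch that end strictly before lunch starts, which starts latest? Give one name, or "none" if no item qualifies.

ingest

Target lunch = [t=382, t=574].
demo [t=227, t=347] → before → candidate.
handoff [t=326, t=581] → contains → excluded.
ingest [t=357, t=366] → before → candidate.
interview [t=3, t=197] → before → candidate.
planning [t=132, t=197] → before → candidate.
qa_pass [t=508, t=558] → during → excluded.
rehearsal [t=400, t=511] → during → excluded.
snapshot [t=31, t=176] → before → candidate.
Among candidates, latest start is t=357 → ingest.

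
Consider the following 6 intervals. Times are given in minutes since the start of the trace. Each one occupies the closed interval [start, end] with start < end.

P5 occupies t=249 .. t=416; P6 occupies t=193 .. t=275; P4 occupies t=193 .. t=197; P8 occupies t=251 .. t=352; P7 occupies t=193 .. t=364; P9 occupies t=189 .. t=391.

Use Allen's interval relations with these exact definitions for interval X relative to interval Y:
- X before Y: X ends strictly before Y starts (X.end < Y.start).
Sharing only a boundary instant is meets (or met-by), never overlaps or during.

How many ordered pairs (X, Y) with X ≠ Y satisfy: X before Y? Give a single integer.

Checking all 30 ordered pairs for relation 'before'; matching pairs in alphabetical order:
(P4, P5): P4 before P5 ✓
(P4, P8): P4 before P8 ✓
Count: 2.

2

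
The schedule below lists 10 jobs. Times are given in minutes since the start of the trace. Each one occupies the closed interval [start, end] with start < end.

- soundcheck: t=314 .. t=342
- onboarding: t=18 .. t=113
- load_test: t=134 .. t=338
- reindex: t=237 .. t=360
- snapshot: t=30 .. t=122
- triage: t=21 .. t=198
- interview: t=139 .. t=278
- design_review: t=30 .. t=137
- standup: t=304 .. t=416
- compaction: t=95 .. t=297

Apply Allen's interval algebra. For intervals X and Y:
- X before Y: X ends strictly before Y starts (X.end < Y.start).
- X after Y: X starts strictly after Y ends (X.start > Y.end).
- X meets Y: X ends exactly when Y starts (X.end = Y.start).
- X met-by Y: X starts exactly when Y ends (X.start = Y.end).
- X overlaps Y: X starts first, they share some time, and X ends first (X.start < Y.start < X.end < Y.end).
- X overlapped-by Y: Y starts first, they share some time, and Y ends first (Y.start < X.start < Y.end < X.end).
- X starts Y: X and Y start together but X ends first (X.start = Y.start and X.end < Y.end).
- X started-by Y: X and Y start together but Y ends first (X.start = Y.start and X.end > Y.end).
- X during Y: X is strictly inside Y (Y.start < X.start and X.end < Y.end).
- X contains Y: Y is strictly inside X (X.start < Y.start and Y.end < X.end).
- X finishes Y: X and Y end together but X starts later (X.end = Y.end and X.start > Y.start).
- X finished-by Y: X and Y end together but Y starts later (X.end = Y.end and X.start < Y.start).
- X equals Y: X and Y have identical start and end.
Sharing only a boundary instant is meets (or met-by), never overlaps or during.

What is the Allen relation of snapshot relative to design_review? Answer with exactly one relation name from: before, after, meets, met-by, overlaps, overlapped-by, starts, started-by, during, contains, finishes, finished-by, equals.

snapshot = [t=30, t=122]; design_review = [t=30, t=137].
Compare endpoints: snapshot.start = design_review.start, snapshot.start < design_review.end, snapshot.end > design_review.start, snapshot.end < design_review.end.
That pattern is 'starts'.

starts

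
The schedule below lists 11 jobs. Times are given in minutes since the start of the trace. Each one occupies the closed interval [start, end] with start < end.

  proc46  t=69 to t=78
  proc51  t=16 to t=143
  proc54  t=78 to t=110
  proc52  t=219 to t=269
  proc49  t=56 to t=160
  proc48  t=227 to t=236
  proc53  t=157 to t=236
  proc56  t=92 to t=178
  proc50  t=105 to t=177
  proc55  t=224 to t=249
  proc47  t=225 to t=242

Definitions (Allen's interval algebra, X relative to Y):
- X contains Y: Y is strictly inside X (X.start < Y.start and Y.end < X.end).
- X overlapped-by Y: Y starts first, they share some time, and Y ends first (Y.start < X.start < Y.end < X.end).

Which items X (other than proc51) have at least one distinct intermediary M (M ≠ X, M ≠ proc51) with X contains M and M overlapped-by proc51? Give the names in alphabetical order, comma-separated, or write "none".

proc56

Target proc51 = [t=16, t=143].
Intermediaries M with M overlapped-by proc51: proc49, proc50, proc56.
Via proc49 — items with X contains proc49: none.
Via proc50 — items with X contains proc50: proc56.
Via proc56 — items with X contains proc56: none.
Union: proc56.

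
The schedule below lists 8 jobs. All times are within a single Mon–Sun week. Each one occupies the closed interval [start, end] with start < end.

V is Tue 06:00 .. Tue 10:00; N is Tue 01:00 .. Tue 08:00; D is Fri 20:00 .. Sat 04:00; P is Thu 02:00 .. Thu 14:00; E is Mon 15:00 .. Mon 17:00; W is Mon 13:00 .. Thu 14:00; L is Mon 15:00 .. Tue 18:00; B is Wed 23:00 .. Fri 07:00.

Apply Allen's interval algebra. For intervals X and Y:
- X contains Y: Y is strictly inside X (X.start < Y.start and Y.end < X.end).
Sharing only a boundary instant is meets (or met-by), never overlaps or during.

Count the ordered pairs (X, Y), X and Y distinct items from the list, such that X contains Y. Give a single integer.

7

Checking all 56 ordered pairs for relation 'contains'; matching pairs in alphabetical order:
(B, P): B contains P ✓
(L, N): L contains N ✓
(L, V): L contains V ✓
(W, E): W contains E ✓
(W, L): W contains L ✓
(W, N): W contains N ✓
(W, V): W contains V ✓
Count: 7.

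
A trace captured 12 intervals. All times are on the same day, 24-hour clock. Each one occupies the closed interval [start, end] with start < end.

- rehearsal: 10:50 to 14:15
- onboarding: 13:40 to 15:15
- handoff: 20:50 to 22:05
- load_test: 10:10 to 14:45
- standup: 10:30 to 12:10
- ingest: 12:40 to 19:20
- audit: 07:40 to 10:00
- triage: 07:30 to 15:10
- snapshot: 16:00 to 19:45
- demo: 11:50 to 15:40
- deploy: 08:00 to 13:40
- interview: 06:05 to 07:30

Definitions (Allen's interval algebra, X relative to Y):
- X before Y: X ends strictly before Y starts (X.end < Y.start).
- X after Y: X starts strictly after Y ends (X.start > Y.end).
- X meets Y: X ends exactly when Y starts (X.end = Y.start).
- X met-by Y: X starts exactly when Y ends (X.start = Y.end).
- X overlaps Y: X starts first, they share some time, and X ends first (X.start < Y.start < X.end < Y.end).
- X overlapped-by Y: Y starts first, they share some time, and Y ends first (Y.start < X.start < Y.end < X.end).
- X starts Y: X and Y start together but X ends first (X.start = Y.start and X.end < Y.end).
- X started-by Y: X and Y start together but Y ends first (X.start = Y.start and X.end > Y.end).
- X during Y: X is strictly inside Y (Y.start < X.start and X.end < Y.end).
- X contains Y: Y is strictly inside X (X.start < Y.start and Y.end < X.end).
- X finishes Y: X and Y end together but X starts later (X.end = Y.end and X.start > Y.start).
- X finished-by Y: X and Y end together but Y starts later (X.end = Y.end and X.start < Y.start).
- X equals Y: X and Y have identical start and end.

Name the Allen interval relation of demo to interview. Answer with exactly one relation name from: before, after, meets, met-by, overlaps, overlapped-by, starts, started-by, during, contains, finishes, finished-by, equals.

demo = [11:50, 15:40]; interview = [06:05, 07:30].
Compare endpoints: demo.start > interview.start, demo.start > interview.end, demo.end > interview.start, demo.end > interview.end.
That pattern is 'after'.

after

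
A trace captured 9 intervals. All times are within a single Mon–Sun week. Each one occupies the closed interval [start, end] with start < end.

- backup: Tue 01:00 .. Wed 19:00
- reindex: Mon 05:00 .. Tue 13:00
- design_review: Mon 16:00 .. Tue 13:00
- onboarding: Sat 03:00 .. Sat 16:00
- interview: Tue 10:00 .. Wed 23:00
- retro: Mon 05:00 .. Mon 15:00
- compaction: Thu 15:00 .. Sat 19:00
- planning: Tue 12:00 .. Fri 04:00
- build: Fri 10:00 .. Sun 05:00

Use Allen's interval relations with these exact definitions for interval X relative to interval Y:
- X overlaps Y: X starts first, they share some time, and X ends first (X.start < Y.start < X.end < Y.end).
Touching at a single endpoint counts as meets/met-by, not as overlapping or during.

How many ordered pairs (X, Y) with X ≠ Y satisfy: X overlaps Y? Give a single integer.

11

Checking all 72 ordered pairs for relation 'overlaps'; matching pairs in alphabetical order:
(backup, interview): backup overlaps interview ✓
(backup, planning): backup overlaps planning ✓
(compaction, build): compaction overlaps build ✓
(design_review, backup): design_review overlaps backup ✓
(design_review, interview): design_review overlaps interview ✓
(design_review, planning): design_review overlaps planning ✓
(interview, planning): interview overlaps planning ✓
(planning, compaction): planning overlaps compaction ✓
(reindex, backup): reindex overlaps backup ✓
(reindex, interview): reindex overlaps interview ✓
(reindex, planning): reindex overlaps planning ✓
Count: 11.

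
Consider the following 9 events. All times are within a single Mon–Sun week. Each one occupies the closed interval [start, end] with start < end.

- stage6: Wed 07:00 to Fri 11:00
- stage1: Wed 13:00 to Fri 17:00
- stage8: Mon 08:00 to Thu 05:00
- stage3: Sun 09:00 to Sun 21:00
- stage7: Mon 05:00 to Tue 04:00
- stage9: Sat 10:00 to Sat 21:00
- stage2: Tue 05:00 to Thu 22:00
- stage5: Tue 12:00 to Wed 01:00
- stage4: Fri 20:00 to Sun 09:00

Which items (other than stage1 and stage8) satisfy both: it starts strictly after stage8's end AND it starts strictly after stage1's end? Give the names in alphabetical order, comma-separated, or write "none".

Conditions: its start is strictly after stage8's end (X.start > Thu 05:00) AND its start is strictly after stage1's end (X.start > Fri 17:00).
stage2: start Tue 05:00 > Thu 05:00? ✗; start Tue 05:00 > Fri 17:00? ✗ → no.
stage3: start Sun 09:00 > Thu 05:00? ✓; start Sun 09:00 > Fri 17:00? ✓ → yes.
stage4: start Fri 20:00 > Thu 05:00? ✓; start Fri 20:00 > Fri 17:00? ✓ → yes.
stage5: start Tue 12:00 > Thu 05:00? ✗; start Tue 12:00 > Fri 17:00? ✗ → no.
stage6: start Wed 07:00 > Thu 05:00? ✗; start Wed 07:00 > Fri 17:00? ✗ → no.
stage7: start Mon 05:00 > Thu 05:00? ✗; start Mon 05:00 > Fri 17:00? ✗ → no.
stage9: start Sat 10:00 > Thu 05:00? ✓; start Sat 10:00 > Fri 17:00? ✓ → yes.
Result: stage3, stage4, stage9.

stage3, stage4, stage9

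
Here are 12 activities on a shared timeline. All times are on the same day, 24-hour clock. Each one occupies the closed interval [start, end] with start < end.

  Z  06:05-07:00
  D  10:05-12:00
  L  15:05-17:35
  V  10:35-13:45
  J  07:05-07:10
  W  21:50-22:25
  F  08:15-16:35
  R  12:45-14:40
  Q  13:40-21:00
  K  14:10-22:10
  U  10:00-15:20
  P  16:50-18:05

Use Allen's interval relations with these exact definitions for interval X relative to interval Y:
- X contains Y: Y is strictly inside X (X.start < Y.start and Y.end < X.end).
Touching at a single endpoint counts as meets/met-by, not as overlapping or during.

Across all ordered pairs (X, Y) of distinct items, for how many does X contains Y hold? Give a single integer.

11

Checking all 132 ordered pairs for relation 'contains'; matching pairs in alphabetical order:
(F, D): F contains D ✓
(F, R): F contains R ✓
(F, U): F contains U ✓
(F, V): F contains V ✓
(K, L): K contains L ✓
(K, P): K contains P ✓
(Q, L): Q contains L ✓
(Q, P): Q contains P ✓
(U, D): U contains D ✓
(U, R): U contains R ✓
(U, V): U contains V ✓
Count: 11.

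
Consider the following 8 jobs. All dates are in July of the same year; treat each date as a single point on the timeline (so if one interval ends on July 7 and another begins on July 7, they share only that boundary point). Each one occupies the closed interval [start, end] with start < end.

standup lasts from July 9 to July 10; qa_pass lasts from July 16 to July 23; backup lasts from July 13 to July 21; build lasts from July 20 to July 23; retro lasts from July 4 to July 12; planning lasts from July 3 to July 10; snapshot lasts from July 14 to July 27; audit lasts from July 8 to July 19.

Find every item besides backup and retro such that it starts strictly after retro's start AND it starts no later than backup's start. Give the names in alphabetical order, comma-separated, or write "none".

Conditions: its start is strictly after retro's start (X.start > July 4) AND its start is no later than backup's start (X.start <= July 13).
audit: start July 8 > July 4? ✓; start July 8 <= July 13? ✓ → yes.
build: start July 20 > July 4? ✓; start July 20 <= July 13? ✗ → no.
planning: start July 3 > July 4? ✗; start July 3 <= July 13? ✓ → no.
qa_pass: start July 16 > July 4? ✓; start July 16 <= July 13? ✗ → no.
snapshot: start July 14 > July 4? ✓; start July 14 <= July 13? ✗ → no.
standup: start July 9 > July 4? ✓; start July 9 <= July 13? ✓ → yes.
Result: audit, standup.

audit, standup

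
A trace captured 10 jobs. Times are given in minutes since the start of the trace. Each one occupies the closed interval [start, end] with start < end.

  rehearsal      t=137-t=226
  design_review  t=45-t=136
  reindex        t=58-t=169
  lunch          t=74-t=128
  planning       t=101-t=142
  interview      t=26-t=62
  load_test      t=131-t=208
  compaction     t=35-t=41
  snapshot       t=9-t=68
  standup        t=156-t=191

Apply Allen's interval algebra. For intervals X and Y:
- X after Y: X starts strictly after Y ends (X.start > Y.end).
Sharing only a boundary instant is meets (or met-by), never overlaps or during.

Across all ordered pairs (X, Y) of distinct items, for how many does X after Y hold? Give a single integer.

Checking all 90 ordered pairs for relation 'after'; matching pairs in alphabetical order:
(design_review, compaction): design_review after compaction ✓
(load_test, compaction): load_test after compaction ✓
(load_test, interview): load_test after interview ✓
(load_test, lunch): load_test after lunch ✓
(load_test, snapshot): load_test after snapshot ✓
(lunch, compaction): lunch after compaction ✓
(lunch, interview): lunch after interview ✓
(lunch, snapshot): lunch after snapshot ✓
(planning, compaction): planning after compaction ✓
(planning, interview): planning after interview ✓
(planning, snapshot): planning after snapshot ✓
(rehearsal, compaction): rehearsal after compaction ✓
(rehearsal, design_review): rehearsal after design_review ✓
(rehearsal, interview): rehearsal after interview ✓
(rehearsal, lunch): rehearsal after lunch ✓
(rehearsal, snapshot): rehearsal after snapshot ✓
(reindex, compaction): reindex after compaction ✓
(standup, compaction): standup after compaction ✓
(standup, design_review): standup after design_review ✓
(standup, interview): standup after interview ✓
(standup, lunch): standup after lunch ✓
(standup, planning): standup after planning ✓
(standup, snapshot): standup after snapshot ✓
Count: 23.

23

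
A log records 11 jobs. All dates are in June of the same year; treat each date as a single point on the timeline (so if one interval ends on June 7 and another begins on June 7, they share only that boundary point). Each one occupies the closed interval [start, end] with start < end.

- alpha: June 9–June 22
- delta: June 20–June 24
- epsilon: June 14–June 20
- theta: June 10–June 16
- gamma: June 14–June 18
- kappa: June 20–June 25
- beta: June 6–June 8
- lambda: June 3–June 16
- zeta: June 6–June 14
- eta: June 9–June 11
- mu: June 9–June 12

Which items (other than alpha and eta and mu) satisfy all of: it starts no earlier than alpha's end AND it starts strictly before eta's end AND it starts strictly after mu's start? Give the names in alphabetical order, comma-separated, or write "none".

Conditions: its start is no earlier than alpha's end (X.start >= June 22) AND its start is strictly before eta's end (X.start < June 11) AND its start is strictly after mu's start (X.start > June 9).
beta: start June 6 >= June 22? ✗; start June 6 < June 11? ✓; start June 6 > June 9? ✗ → no.
delta: start June 20 >= June 22? ✗; start June 20 < June 11? ✗; start June 20 > June 9? ✓ → no.
epsilon: start June 14 >= June 22? ✗; start June 14 < June 11? ✗; start June 14 > June 9? ✓ → no.
gamma: start June 14 >= June 22? ✗; start June 14 < June 11? ✗; start June 14 > June 9? ✓ → no.
kappa: start June 20 >= June 22? ✗; start June 20 < June 11? ✗; start June 20 > June 9? ✓ → no.
lambda: start June 3 >= June 22? ✗; start June 3 < June 11? ✓; start June 3 > June 9? ✗ → no.
theta: start June 10 >= June 22? ✗; start June 10 < June 11? ✓; start June 10 > June 9? ✓ → no.
zeta: start June 6 >= June 22? ✗; start June 6 < June 11? ✓; start June 6 > June 9? ✗ → no.
Result: none.

none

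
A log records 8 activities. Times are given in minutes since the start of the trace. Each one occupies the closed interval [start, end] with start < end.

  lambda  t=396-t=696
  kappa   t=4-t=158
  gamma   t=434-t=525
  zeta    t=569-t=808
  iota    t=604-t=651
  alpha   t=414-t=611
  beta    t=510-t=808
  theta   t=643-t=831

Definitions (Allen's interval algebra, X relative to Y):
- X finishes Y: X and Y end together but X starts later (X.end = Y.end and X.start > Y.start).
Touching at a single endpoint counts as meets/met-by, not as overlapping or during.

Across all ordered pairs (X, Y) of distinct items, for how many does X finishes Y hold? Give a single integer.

1

Checking all 56 ordered pairs for relation 'finishes'; matching pairs in alphabetical order:
(zeta, beta): zeta finishes beta ✓
Count: 1.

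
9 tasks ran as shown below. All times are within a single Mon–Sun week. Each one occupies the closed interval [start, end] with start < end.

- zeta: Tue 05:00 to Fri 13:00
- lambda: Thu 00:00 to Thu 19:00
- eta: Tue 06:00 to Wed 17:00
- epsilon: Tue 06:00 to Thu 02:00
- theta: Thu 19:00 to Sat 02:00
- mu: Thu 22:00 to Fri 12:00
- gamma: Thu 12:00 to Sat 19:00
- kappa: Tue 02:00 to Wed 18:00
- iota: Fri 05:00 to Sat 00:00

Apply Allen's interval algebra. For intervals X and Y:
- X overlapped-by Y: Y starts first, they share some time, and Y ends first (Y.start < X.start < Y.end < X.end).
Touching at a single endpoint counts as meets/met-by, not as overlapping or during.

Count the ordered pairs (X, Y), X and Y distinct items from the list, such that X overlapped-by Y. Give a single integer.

8

Checking all 72 ordered pairs for relation 'overlapped-by'; matching pairs in alphabetical order:
(epsilon, kappa): epsilon overlapped-by kappa ✓
(gamma, lambda): gamma overlapped-by lambda ✓
(gamma, zeta): gamma overlapped-by zeta ✓
(iota, mu): iota overlapped-by mu ✓
(iota, zeta): iota overlapped-by zeta ✓
(lambda, epsilon): lambda overlapped-by epsilon ✓
(theta, zeta): theta overlapped-by zeta ✓
(zeta, kappa): zeta overlapped-by kappa ✓
Count: 8.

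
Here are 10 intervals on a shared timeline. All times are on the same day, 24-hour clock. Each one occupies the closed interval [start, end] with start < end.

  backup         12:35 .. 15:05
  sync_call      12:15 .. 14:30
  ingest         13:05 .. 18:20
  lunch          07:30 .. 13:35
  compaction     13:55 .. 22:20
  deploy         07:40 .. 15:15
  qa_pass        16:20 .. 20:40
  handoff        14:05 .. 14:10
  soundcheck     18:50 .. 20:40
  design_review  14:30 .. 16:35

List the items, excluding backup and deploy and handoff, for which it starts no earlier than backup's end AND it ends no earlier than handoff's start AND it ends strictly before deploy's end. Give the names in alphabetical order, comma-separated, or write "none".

Conditions: its start is no earlier than backup's end (X.start >= 15:05) AND its end is no earlier than handoff's start (X.end >= 14:05) AND its end is strictly before deploy's end (X.end < 15:15).
compaction: start 13:55 >= 15:05? ✗; end 22:20 >= 14:05? ✓; end 22:20 < 15:15? ✗ → no.
design_review: start 14:30 >= 15:05? ✗; end 16:35 >= 14:05? ✓; end 16:35 < 15:15? ✗ → no.
ingest: start 13:05 >= 15:05? ✗; end 18:20 >= 14:05? ✓; end 18:20 < 15:15? ✗ → no.
lunch: start 07:30 >= 15:05? ✗; end 13:35 >= 14:05? ✗; end 13:35 < 15:15? ✓ → no.
qa_pass: start 16:20 >= 15:05? ✓; end 20:40 >= 14:05? ✓; end 20:40 < 15:15? ✗ → no.
soundcheck: start 18:50 >= 15:05? ✓; end 20:40 >= 14:05? ✓; end 20:40 < 15:15? ✗ → no.
sync_call: start 12:15 >= 15:05? ✗; end 14:30 >= 14:05? ✓; end 14:30 < 15:15? ✓ → no.
Result: none.

none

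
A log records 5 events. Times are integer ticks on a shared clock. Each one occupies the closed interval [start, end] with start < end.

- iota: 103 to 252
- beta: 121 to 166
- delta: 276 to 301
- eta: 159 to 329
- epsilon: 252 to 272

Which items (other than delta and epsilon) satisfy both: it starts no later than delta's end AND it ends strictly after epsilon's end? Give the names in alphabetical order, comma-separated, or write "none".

Conditions: its start is no later than delta's end (X.start <= 301) AND its end is strictly after epsilon's end (X.end > 272).
beta: start 121 <= 301? ✓; end 166 > 272? ✗ → no.
eta: start 159 <= 301? ✓; end 329 > 272? ✓ → yes.
iota: start 103 <= 301? ✓; end 252 > 272? ✗ → no.
Result: eta.

eta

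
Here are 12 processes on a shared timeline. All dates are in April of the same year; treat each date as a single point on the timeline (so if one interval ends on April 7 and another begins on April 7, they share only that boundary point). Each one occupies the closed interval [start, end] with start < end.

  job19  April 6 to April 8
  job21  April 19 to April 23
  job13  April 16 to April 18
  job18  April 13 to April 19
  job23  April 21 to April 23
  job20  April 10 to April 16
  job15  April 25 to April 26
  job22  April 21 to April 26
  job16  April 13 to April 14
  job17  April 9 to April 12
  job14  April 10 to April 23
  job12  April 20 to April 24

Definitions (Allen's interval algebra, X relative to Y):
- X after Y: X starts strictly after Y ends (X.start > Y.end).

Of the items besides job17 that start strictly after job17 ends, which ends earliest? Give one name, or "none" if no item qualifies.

Target job17 = [April 9, April 12].
job12 [April 20, April 24] → after → candidate.
job13 [April 16, April 18] → after → candidate.
job14 [April 10, April 23] → overlapped-by → excluded.
job15 [April 25, April 26] → after → candidate.
job16 [April 13, April 14] → after → candidate.
job18 [April 13, April 19] → after → candidate.
job19 [April 6, April 8] → before → excluded.
job20 [April 10, April 16] → overlapped-by → excluded.
job21 [April 19, April 23] → after → candidate.
job22 [April 21, April 26] → after → candidate.
job23 [April 21, April 23] → after → candidate.
Among candidates, earliest end is April 14 → job16.

job16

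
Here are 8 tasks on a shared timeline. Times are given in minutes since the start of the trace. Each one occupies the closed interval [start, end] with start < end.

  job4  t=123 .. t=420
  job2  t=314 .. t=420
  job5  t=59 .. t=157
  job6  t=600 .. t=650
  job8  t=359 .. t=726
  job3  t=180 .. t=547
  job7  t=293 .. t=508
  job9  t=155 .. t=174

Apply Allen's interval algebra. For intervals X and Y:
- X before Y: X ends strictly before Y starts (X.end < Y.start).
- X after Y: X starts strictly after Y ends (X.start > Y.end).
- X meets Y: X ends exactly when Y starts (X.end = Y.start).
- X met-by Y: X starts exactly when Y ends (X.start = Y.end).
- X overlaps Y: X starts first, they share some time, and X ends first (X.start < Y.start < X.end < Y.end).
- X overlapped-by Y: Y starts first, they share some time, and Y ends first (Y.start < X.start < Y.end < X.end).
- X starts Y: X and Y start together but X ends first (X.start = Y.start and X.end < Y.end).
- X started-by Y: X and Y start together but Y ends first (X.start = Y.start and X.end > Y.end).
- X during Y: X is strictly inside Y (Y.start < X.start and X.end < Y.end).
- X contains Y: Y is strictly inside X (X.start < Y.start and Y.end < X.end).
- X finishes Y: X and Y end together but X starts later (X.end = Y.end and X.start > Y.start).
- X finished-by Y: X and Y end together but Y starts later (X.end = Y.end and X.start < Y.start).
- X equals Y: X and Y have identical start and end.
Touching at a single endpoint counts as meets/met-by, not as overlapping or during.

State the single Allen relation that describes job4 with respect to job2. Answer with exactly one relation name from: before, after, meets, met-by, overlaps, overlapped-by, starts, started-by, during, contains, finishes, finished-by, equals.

job4 = [t=123, t=420]; job2 = [t=314, t=420].
Compare endpoints: job4.start < job2.start, job4.start < job2.end, job4.end > job2.start, job4.end = job2.end.
That pattern is 'finished-by'.

finished-by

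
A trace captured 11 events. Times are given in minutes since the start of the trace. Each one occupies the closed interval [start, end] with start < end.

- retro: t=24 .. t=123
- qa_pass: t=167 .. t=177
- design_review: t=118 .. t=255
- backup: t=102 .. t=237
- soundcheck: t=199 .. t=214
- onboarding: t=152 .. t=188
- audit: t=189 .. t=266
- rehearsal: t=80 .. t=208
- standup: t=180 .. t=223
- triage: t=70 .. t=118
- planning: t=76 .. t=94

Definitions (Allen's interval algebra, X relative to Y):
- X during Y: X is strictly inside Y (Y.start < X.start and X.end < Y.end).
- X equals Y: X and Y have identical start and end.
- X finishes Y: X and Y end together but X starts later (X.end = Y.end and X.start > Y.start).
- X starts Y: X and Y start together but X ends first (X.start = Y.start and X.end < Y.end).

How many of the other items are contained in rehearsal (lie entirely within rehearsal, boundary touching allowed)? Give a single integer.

2

Target rehearsal = [t=80, t=208].
audit [t=189, t=266] → overlapped-by → no.
backup [t=102, t=237] → overlapped-by → no.
design_review [t=118, t=255] → overlapped-by → no.
onboarding [t=152, t=188] → during → counts.
planning [t=76, t=94] → overlaps → no.
qa_pass [t=167, t=177] → during → counts.
retro [t=24, t=123] → overlaps → no.
soundcheck [t=199, t=214] → overlapped-by → no.
standup [t=180, t=223] → overlapped-by → no.
triage [t=70, t=118] → overlaps → no.
Total: 2.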